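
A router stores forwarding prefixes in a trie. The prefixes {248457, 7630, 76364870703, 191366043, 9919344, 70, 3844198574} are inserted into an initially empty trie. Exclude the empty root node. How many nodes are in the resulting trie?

Count nodes per top-level branch (shared prefixes stored once):
  '1'-branch (191366043): 9 nodes
  '2'-branch (248457): 6 nodes
  '3'-branch (3844198574): 10 nodes
  '7'-branch (70, 7630, 76364870703): 13 nodes
  '9'-branch (9919344): 7 nodes
Sum: 45

45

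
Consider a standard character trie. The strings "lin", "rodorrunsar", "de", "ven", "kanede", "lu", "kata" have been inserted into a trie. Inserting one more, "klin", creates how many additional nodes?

3

Walking "klin" from the root, the first 1 characters ("k") follow existing edges; "l" is the first miss.
New nodes needed: |"klin"| − 1 = 4 − 1 = 3.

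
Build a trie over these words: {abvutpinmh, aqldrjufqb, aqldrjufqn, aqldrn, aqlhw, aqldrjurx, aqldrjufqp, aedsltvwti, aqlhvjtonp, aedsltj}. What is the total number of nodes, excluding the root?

Count nodes per top-level branch (shared prefixes stored once):
  'a'-branch (abvutpinmh, aedsltj, aedsltvwti, aqldrjufqb, aqldrjufqn, aqldrjufqp, aqldrjurx, aqldrn, aqlhvjtonp, aqlhw): 42 nodes
Sum: 42

42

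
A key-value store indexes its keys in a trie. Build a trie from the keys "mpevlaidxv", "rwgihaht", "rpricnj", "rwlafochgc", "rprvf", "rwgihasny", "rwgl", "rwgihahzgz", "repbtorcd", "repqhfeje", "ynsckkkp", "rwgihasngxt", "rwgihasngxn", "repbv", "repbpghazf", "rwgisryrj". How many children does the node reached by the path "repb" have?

3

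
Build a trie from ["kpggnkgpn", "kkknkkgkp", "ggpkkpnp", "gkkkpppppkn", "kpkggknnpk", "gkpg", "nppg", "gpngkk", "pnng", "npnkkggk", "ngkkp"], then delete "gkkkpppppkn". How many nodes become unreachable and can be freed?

After clearing the end-marker at "gkkkpppppkn", prune upward until reaching a node still needed by another word.
The suffix "kkpppppkn" (9 nodes) is used only by "gkkkpppppkn"; the node for "gk" still has the child "p", so pruning stops there.
Nodes removed: 9

9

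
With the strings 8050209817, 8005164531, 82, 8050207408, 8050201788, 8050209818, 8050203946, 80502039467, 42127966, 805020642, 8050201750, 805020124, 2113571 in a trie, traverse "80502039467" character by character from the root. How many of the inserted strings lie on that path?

2

Check each prefix of "80502039467" against the stored set — each match is an end-marker on the path.
Prefixes of the query that are stored words: "8050203946", "80502039467"
Count: 2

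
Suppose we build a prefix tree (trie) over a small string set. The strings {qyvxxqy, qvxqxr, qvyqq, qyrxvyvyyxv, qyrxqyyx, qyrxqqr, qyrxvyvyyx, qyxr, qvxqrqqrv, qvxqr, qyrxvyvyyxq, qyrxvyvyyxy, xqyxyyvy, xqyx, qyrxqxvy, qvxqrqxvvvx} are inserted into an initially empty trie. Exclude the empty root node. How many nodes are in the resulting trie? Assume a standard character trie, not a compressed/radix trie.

Count nodes per top-level branch (shared prefixes stored once):
  'q'-branch (qvxqr, qvxqrqqrv, qvxqrqxvvvx, qvxqxr, qvyqq, qyrxqqr, qyrxqxvy, qyrxqyyx, qyrxvyvyyx, qyrxvyvyyxq, qyrxvyvyyxv, qyrxvyvyyxy, qyvxxqy, qyxr): 47 nodes
  'x'-branch (xqyx, xqyxyyvy): 8 nodes
Sum: 55

55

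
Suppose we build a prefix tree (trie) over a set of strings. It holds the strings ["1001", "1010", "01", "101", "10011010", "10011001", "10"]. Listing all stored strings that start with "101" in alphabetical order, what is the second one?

1010

Filter for "101…" and sort: "101", "1010"
Position 2: 1010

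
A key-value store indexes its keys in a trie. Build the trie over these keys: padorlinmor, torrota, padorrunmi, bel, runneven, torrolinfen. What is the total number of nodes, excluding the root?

Trace insertions, counting only characters that open a new branch:
  "padorlinmor" → 11 new (p, a, d, o, r, l, i, n, m, o, r)
  "torrota" → 7 new (t, o, r, r, o, t, a)
  "padorrunmi" → prefix "pador" already present; 5 new (r, u, n, m, i)
  "bel" → 3 new (b, e, l)
  "runneven" → 8 new (r, u, n, n, e, v, e, n)
  "torrolinfen" → prefix "torro" already present; 6 new (l, i, n, f, e, n)
Total nodes = 11 + 7 + 5 + 3 + 8 + 6 = 40

40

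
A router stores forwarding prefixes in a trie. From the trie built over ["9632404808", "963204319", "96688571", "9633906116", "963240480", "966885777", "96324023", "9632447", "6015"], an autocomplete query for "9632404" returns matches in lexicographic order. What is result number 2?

DFS of the "9632404" subtree visits, in order: "963240480", "9632404808"
The 2nd is 9632404808.

9632404808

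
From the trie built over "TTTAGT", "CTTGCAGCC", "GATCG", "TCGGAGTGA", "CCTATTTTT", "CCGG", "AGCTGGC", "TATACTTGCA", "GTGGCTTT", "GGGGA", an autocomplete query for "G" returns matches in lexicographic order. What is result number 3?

GTGGCTTT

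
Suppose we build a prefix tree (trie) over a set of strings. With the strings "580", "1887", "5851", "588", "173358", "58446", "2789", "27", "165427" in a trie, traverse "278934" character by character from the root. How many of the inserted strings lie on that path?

2

Walk "278934" from the root; an end-of-word marker is hit whenever a stored word is a prefix of "278934".
Prefixes of the query that are stored words: "27", "2789"
Count: 2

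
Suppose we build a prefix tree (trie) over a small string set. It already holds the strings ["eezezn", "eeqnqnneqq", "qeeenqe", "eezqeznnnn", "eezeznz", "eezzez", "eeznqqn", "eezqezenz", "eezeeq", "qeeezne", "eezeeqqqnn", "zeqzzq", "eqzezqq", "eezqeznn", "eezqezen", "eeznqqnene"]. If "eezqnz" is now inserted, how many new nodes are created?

2

Walking "eezqnz" from the root, the first 4 characters ("eezq") follow existing edges; "n" is the first miss.
Each of the 2 remaining characters creates one node.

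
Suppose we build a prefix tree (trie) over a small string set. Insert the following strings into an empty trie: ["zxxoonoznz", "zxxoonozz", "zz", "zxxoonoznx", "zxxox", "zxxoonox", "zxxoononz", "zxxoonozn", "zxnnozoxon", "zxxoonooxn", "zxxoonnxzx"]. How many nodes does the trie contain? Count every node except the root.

Count nodes per top-level branch (shared prefixes stored once):
  'z'-branch (zxnnozoxon, zxxoonnxzx, zxxoononz, zxxoonooxn, zxxoonox, zxxoonozn, zxxoonoznx, zxxoonoznz, zxxoonozz, zxxox, zz): 32 nodes
Sum: 32

32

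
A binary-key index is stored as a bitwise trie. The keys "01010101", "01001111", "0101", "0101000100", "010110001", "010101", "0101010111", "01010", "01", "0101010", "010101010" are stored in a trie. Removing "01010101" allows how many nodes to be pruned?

A node on "01010101"'s path can go only if nothing else ends at it or branches off below it.
Every node on "01010101" is still needed (e.g. by "0101010111"), so nothing is freed.
Nodes removed: 0

0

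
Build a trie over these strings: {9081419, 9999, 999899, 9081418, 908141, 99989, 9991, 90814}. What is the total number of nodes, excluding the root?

Insert word by word; a character creates a node only if that edge doesn't already exist:
  "9081419" → 7 new (9, 0, 8, 1, 4, 1, 9)
  "9999" → prefix "9" already present; 3 new (9, 9, 9)
  "999899" → prefix "999" already present; 3 new (8, 9, 9)
  "9081418" → prefix "908141" already present; 1 new (8)
  "908141" → prefix "908141" already present; 0 new (none)
  "99989" → prefix "99989" already present; 0 new (none)
  "9991" → prefix "999" already present; 1 new (1)
  "90814" → prefix "90814" already present; 0 new (none)
Total nodes = 7 + 3 + 3 + 1 + 0 + 0 + 1 + 0 = 15

15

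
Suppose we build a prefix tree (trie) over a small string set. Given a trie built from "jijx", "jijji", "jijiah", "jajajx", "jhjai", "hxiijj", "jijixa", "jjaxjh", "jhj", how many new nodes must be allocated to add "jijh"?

The longest prefix of "jijh" already in the trie is "jij" (length 3).
New nodes needed: |"jijh"| − 3 = 4 − 3 = 1.

1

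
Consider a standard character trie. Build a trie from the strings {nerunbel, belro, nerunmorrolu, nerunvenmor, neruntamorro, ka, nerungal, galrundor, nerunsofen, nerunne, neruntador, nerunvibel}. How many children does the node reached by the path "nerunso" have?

1

Walk "nerunso" from the root, arriving at one node.
Distinct next characters after "nerunso": f.
That node has 1 child edge.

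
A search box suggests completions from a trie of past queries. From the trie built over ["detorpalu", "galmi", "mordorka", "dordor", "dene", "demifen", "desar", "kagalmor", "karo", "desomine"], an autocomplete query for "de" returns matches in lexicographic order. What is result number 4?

DFS of the "de" subtree visits, in order: "demifen", "dene", "desar", "desomine", "detorpalu"
Position 4: desomine

desomine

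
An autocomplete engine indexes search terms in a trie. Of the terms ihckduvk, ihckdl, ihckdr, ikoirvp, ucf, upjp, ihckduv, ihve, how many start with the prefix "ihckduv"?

2

Traverse to the node for "ihckduv", then collect every word in that subtree.
Words under "ihckduv": ihckduv, ihckduvk
Count: 2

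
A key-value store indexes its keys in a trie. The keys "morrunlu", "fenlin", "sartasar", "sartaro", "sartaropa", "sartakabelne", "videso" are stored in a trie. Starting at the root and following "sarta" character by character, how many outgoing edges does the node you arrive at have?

3

The children of the "sarta" node are the distinct next characters among strings starting with "sarta".
Characters that immediately follow "sarta" among the stored strings: {k, r, s}.
That node has 3 child edges.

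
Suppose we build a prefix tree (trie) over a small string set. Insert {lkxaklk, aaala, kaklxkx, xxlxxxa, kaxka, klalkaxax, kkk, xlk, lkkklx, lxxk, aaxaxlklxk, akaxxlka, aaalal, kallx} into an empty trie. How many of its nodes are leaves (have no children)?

Leaves are exactly the stored words that no other stored word extends.
Those words: "aaalal", "aaxaxlklxk", "akaxxlka", "kaklxkx", "kallx", "kaxka", "kkk", "klalkaxax", "lkkklx", "lkxaklk", "lxxk", "xlk", "xxlxxxa"
Leaf count: 13

13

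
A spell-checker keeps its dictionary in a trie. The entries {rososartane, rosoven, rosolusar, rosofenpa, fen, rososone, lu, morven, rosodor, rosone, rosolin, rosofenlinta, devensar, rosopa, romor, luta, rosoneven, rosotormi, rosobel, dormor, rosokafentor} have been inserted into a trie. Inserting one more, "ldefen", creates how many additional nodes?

The longest prefix of "ldefen" already in the trie is "l" (length 1).
New nodes needed: |"ldefen"| − 1 = 6 − 1 = 5.

5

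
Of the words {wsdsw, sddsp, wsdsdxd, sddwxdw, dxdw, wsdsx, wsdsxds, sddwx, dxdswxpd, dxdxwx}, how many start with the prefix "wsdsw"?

1

Filter for entries beginning with "wsdsw":
Words under "wsdsw": wsdsw
Count: 1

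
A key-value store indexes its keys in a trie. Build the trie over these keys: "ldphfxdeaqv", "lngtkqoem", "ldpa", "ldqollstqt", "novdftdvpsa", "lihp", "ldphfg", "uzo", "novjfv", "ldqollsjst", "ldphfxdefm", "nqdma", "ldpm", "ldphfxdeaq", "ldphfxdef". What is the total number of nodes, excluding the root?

For each word, the new-node count is its length minus the longest prefix already in the trie:
  "ldphfxdeaqv" → 11 new (l, d, p, h, f, x, d, e, a, q, v)
  "lngtkqoem" → prefix "l" already present; 8 new (n, g, t, k, q, o, e, m)
  "ldpa" → prefix "ldp" already present; 1 new (a)
  "ldqollstqt" → prefix "ld" already present; 8 new (q, o, l, l, s, t, q, t)
  "novdftdvpsa" → 11 new (n, o, v, d, f, t, d, v, p, s, a)
  "lihp" → prefix "l" already present; 3 new (i, h, p)
  "ldphfg" → prefix "ldphf" already present; 1 new (g)
  "uzo" → 3 new (u, z, o)
  "novjfv" → prefix "nov" already present; 3 new (j, f, v)
  "ldqollsjst" → prefix "ldqolls" already present; 3 new (j, s, t)
  "ldphfxdefm" → prefix "ldphfxde" already present; 2 new (f, m)
  "nqdma" → prefix "n" already present; 4 new (q, d, m, a)
  "ldpm" → prefix "ldp" already present; 1 new (m)
  "ldphfxdeaq" → prefix "ldphfxdeaq" already present; 0 new (none)
  "ldphfxdef" → prefix "ldphfxdef" already present; 0 new (none)
Total nodes = 11 + 8 + 1 + 8 + 11 + 3 + 1 + 3 + 3 + 3 + 2 + 4 + 1 + 0 + 0 = 59

59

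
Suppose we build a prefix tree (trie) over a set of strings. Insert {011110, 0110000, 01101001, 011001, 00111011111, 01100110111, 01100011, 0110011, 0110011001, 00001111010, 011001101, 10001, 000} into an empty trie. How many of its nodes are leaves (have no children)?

Leaves are exactly the stored words that no other stored word extends.
Those words: "00001111010", "00111011111", "0110000", "01100011", "0110011001", "01100110111", "01101001", "011110", "10001"
Leaf count: 9

9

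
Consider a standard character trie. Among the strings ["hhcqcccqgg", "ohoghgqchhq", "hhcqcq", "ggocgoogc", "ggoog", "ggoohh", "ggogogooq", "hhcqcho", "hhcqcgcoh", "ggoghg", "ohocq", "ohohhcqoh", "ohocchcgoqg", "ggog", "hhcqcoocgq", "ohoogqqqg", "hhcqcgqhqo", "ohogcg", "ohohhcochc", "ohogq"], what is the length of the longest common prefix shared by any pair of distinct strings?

Equivalently: take the maximum, over all pairs, of their longest common prefix length.
"hhcqcgcoh" and "hhcqcgqhqo" agree on "hhcqcg" (6 characters) before diverging; nothing deeper is shared.
Longest shared-prefix length: 6

6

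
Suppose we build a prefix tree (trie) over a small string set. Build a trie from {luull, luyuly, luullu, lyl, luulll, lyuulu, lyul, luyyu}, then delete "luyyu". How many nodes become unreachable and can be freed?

2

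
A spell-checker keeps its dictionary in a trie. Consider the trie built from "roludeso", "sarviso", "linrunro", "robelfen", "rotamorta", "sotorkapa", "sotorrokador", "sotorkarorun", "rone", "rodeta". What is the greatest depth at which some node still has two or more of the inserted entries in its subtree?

7

The deepest shared node is where two words last agree before diverging.
"sotorkapa" and "sotorkarorun" agree on "sotorka" (7 characters) before diverging; nothing deeper is shared.
Longest shared-prefix length: 7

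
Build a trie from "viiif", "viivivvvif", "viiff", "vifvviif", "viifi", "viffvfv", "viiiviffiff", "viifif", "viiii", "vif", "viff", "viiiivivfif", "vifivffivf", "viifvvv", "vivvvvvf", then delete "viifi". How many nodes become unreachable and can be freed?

0

After clearing the end-marker at "viifi", prune upward until reaching a node still needed by another word.
Every node on "viifi" is still needed (e.g. by "viifif"), so nothing is freed.
Nodes removed: 0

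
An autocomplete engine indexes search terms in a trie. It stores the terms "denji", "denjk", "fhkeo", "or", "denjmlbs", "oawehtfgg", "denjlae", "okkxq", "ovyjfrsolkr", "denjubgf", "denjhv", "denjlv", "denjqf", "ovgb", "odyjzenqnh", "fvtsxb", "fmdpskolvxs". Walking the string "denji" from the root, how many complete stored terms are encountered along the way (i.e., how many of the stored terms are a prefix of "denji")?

Walk "denji" from the root; an end-of-word marker is hit whenever a stored word is a prefix of "denji".
Prefixes of the query that are stored words: "denji"
Count: 1

1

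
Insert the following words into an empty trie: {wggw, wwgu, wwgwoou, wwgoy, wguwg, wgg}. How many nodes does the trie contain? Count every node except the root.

16

Insert word by word; a character creates a node only if that edge doesn't already exist:
  "wggw" → 4 new (w, g, g, w)
  "wwgu" → prefix "w" already present; 3 new (w, g, u)
  "wwgwoou" → prefix "wwg" already present; 4 new (w, o, o, u)
  "wwgoy" → prefix "wwg" already present; 2 new (o, y)
  "wguwg" → prefix "wg" already present; 3 new (u, w, g)
  "wgg" → prefix "wgg" already present; 0 new (none)
Total nodes = 4 + 3 + 4 + 2 + 3 + 0 = 16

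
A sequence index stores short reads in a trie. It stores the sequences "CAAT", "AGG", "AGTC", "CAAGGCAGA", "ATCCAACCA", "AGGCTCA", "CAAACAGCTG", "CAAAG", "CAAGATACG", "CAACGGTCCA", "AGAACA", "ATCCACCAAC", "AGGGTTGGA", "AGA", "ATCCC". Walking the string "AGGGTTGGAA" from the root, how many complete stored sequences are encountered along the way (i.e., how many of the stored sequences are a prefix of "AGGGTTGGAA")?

2

Traverse "AGGGTTGGAA" character by character; count nodes along the way that are marked as word ends.
Prefixes of the query that are stored words: "AGG", "AGGGTTGGA"
Count: 2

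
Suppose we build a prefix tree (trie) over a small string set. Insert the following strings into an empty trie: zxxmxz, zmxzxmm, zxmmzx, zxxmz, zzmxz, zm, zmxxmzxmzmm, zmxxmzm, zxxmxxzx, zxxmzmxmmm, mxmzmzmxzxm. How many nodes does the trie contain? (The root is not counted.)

49

Trace insertions, counting only characters that open a new branch:
  "zxxmxz" → 6 new (z, x, x, m, x, z)
  "zmxzxmm" → prefix "z" already present; 6 new (m, x, z, x, m, m)
  "zxmmzx" → prefix "zx" already present; 4 new (m, m, z, x)
  "zxxmz" → prefix "zxxm" already present; 1 new (z)
  "zzmxz" → prefix "z" already present; 4 new (z, m, x, z)
  "zm" → prefix "zm" already present; 0 new (none)
  "zmxxmzxmzmm" → prefix "zmx" already present; 8 new (x, m, z, x, m, z, m, m)
  "zmxxmzm" → prefix "zmxxmz" already present; 1 new (m)
  "zxxmxxzx" → prefix "zxxmx" already present; 3 new (x, z, x)
  "zxxmzmxmmm" → prefix "zxxmz" already present; 5 new (m, x, m, m, m)
  "mxmzmzmxzxm" → 11 new (m, x, m, z, m, z, m, x, z, x, m)
Total nodes = 6 + 6 + 4 + 1 + 4 + 0 + 8 + 1 + 3 + 5 + 11 = 49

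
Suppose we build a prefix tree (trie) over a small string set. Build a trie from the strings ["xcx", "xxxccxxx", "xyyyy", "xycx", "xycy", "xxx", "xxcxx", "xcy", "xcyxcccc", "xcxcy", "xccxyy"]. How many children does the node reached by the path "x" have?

The children of the "x" node are the distinct next characters among strings starting with "x".
Distinct next characters after "x": c, x, y.
That node has 3 child edges.

3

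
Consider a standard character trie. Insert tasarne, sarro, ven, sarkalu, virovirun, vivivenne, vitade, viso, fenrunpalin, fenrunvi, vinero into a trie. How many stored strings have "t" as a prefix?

Filter for entries beginning with "t":
Words under "t": tasarne
Count: 1

1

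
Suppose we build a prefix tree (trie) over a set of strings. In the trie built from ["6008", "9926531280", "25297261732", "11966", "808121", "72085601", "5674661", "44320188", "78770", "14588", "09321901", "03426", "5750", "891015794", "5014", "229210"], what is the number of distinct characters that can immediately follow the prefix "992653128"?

1

Follow the path "992653128" to its node, then look at its outgoing edges.
Characters that immediately follow "992653128" among the stored strings: {0}.
That node has 1 child edge.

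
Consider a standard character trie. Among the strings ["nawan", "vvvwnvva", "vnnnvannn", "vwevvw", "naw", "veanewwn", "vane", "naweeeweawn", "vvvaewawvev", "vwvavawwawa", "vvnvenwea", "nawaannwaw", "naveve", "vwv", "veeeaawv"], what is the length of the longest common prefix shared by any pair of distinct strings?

Look for the deepest trie node that still has at least two words in its subtree.
e.g. "nawaannwaw" and "nawan" share the prefix "nawa" of length 4; no pair shares a longer one.
Longest shared-prefix length: 4

4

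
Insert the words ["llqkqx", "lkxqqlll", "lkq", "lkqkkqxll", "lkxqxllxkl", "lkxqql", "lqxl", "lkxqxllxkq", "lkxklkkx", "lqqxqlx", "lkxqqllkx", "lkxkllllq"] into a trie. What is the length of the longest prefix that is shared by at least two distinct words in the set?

9

The deepest shared node is where two words last agree before diverging.
e.g. "lkxqxllxkl" and "lkxqxllxkq" share the prefix "lkxqxllxk" of length 9; no pair shares a longer one.
Longest shared-prefix length: 9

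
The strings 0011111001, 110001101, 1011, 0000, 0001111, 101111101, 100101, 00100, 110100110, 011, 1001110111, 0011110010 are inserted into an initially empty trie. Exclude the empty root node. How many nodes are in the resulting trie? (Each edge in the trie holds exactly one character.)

Trace insertions, counting only characters that open a new branch:
  "0011111001" → 10 new (0, 0, 1, 1, 1, 1, 1, 0, 0, 1)
  "110001101" → 9 new (1, 1, 0, 0, 0, 1, 1, 0, 1)
  "1011" → prefix "1" already present; 3 new (0, 1, 1)
  "0000" → prefix "00" already present; 2 new (0, 0)
  "0001111" → prefix "000" already present; 4 new (1, 1, 1, 1)
  "101111101" → prefix "1011" already present; 5 new (1, 1, 1, 0, 1)
  "100101" → prefix "10" already present; 4 new (0, 1, 0, 1)
  "00100" → prefix "001" already present; 2 new (0, 0)
  "110100110" → prefix "110" already present; 6 new (1, 0, 0, 1, 1, 0)
  "011" → prefix "0" already present; 2 new (1, 1)
  "1001110111" → prefix "1001" already present; 6 new (1, 1, 0, 1, 1, 1)
  "0011110010" → prefix "001111" already present; 4 new (0, 0, 1, 0)
Total nodes = 10 + 9 + 3 + 2 + 4 + 5 + 4 + 2 + 6 + 2 + 6 + 4 = 57

57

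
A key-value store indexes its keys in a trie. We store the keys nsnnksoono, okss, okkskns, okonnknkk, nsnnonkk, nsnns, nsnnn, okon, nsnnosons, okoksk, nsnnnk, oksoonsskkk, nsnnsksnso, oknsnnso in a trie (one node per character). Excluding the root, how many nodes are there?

Insert word by word; a character creates a node only if that edge doesn't already exist:
  "nsnnksoono" → 10 new (n, s, n, n, k, s, o, o, n, o)
  "okss" → 4 new (o, k, s, s)
  "okkskns" → prefix "ok" already present; 5 new (k, s, k, n, s)
  "okonnknkk" → prefix "ok" already present; 7 new (o, n, n, k, n, k, k)
  "nsnnonkk" → prefix "nsnn" already present; 4 new (o, n, k, k)
  "nsnns" → prefix "nsnn" already present; 1 new (s)
  "nsnnn" → prefix "nsnn" already present; 1 new (n)
  "okon" → prefix "okon" already present; 0 new (none)
  "nsnnosons" → prefix "nsnno" already present; 4 new (s, o, n, s)
  "okoksk" → prefix "oko" already present; 3 new (k, s, k)
  "nsnnnk" → prefix "nsnnn" already present; 1 new (k)
  "oksoonsskkk" → prefix "oks" already present; 8 new (o, o, n, s, s, k, k, k)
  "nsnnsksnso" → prefix "nsnns" already present; 5 new (k, s, n, s, o)
  "oknsnnso" → prefix "ok" already present; 6 new (n, s, n, n, s, o)
Total nodes = 10 + 4 + 5 + 7 + 4 + 1 + 1 + 0 + 4 + 3 + 1 + 8 + 5 + 6 = 59

59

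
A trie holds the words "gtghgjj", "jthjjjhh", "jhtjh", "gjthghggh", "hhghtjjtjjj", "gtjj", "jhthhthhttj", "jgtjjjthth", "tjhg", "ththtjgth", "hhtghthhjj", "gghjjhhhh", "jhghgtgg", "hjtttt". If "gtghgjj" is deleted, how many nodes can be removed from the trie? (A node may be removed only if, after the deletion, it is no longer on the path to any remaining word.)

5

After clearing the end-marker at "gtghgjj", prune upward until reaching a node still needed by another word.
The suffix "ghgjj" (5 nodes) is used only by "gtghgjj"; the node for "gt" still has the child "j", so pruning stops there.
Nodes removed: 5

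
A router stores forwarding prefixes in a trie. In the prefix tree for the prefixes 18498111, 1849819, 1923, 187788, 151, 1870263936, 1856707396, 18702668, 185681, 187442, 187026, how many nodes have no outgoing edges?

10

A leaf is a node with no children — equivalently, the end of a word that is not a proper prefix of any other stored word.
Those words: "151", "18498111", "1849819", "1856707396", "185681", "1870263936", "18702668", "187442", "187788", "1923"
Leaf count: 10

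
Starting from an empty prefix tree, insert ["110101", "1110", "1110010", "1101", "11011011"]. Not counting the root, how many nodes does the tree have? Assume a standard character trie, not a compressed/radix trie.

15

For each word, the new-node count is its length minus the longest prefix already in the trie:
  "110101" → 6 new (1, 1, 0, 1, 0, 1)
  "1110" → prefix "11" already present; 2 new (1, 0)
  "1110010" → prefix "1110" already present; 3 new (0, 1, 0)
  "1101" → prefix "1101" already present; 0 new (none)
  "11011011" → prefix "1101" already present; 4 new (1, 0, 1, 1)
Total nodes = 6 + 2 + 3 + 0 + 4 = 15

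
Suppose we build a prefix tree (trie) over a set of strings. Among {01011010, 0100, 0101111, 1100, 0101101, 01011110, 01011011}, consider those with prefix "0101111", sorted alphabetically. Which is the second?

DFS of the "0101111" subtree visits, in order: "0101111", "01011110"
The 2nd is 01011110.

01011110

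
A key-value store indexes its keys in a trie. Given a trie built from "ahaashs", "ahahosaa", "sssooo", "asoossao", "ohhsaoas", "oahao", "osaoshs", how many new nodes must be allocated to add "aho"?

1

The longest prefix of "aho" already in the trie is "ah" (length 2).
New nodes needed: |"aho"| − 2 = 3 − 2 = 1.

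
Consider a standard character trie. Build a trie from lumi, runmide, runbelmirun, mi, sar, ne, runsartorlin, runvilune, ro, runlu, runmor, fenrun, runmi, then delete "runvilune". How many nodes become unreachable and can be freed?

A node on "runvilune"'s path can go only if nothing else ends at it or branches off below it.
The suffix "vilune" (6 nodes) is used only by "runvilune"; the node for "run" still has the child "m", so pruning stops there.
Nodes removed: 6

6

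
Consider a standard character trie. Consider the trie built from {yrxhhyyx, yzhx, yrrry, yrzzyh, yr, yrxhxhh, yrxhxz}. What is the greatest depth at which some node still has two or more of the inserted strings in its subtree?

Look for the deepest trie node that still has at least two words in its subtree.
"yrxhxhh" and "yrxhxz" agree on "yrxhx" (5 characters) before diverging; nothing deeper is shared.
Longest shared-prefix length: 5

5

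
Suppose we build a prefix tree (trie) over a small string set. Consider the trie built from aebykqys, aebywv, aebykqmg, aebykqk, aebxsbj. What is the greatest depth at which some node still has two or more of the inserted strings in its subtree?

6

Equivalently: take the maximum, over all pairs, of their longest common prefix length.
e.g. "aebykqk" and "aebykqmg" share the prefix "aebykq" of length 6; no pair shares a longer one.
Longest shared-prefix length: 6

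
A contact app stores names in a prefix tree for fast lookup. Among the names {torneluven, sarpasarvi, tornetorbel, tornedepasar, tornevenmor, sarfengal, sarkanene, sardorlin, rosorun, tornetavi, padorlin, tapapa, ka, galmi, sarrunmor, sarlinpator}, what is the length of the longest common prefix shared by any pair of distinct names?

6

The deepest shared node is where two words last agree before diverging.
e.g. "tornetavi" and "tornetorbel" share the prefix "tornet" of length 6; no pair shares a longer one.
Longest shared-prefix length: 6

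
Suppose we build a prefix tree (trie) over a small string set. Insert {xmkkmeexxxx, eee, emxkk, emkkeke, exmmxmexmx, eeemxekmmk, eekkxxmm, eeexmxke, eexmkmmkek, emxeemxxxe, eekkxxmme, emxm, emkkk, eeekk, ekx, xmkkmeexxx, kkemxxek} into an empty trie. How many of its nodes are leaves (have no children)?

14

A leaf is a node with no children — equivalently, the end of a word that is not a proper prefix of any other stored word.
Those words: "eeekk", "eeemxekmmk", "eeexmxke", "eekkxxmme", "eexmkmmkek", "ekx", "emkkeke", "emkkk", "emxeemxxxe", "emxkk", "emxm", "exmmxmexmx", "kkemxxek", "xmkkmeexxxx"
Leaf count: 14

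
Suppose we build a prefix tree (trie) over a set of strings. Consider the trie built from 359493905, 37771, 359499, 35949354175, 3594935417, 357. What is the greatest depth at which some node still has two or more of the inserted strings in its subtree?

10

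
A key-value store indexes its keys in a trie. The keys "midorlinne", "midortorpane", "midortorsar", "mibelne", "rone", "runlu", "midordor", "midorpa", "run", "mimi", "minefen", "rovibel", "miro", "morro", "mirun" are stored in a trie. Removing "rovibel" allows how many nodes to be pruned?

5

A node on "rovibel"'s path can go only if nothing else ends at it or branches off below it.
The suffix "vibel" (5 nodes) is used only by "rovibel"; the node for "ro" still has the child "n", so pruning stops there.
Nodes removed: 5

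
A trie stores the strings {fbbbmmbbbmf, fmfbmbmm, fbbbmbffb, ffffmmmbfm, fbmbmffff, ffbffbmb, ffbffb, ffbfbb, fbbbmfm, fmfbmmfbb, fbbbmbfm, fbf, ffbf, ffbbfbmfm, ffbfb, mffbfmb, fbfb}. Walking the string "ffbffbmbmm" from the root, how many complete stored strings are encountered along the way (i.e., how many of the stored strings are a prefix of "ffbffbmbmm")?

Check each prefix of "ffbffbmbmm" against the stored set — each match is an end-marker on the path.
Prefixes of the query that are stored words: "ffbf", "ffbffb", "ffbffbmb"
Count: 3

3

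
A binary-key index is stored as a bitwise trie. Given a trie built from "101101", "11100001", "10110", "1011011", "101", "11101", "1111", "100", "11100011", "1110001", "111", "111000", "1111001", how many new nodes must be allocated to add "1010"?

"101" is already a path in the trie; the remaining "0" must be added.
So 4 − 3 = 1 new nodes.

1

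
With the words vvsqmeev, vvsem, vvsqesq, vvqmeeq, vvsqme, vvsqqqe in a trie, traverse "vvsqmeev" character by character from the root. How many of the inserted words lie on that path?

Traverse "vvsqmeev" character by character; count nodes along the way that are marked as word ends.
Prefixes of the query that are stored words: "vvsqme", "vvsqmeev"
Count: 2

2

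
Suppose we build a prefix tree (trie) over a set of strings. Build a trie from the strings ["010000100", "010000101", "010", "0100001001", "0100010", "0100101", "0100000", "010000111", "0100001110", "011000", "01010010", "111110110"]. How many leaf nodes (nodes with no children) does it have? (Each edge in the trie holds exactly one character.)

Leaves are exactly the stored words that no other stored word extends.
Those words: "0100000", "0100001001", "010000101", "0100001110", "0100010", "0100101", "01010010", "011000", "111110110"
Leaf count: 9

9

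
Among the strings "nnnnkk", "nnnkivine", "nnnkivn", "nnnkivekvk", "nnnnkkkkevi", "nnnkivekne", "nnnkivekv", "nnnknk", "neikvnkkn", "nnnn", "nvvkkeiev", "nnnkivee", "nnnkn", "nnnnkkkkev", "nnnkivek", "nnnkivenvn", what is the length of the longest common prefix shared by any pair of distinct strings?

The deepest shared node is where two words last agree before diverging.
e.g. "nnnnkkkkev" and "nnnnkkkkevi" share the prefix "nnnnkkkkev" of length 10; no pair shares a longer one.
Longest shared-prefix length: 10

10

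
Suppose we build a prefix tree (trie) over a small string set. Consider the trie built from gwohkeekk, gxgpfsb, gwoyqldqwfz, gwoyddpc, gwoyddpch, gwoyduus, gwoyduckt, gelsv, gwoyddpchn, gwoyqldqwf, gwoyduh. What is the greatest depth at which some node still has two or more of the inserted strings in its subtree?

Equivalently: take the maximum, over all pairs, of their longest common prefix length.
e.g. "gwoyqldqwf" and "gwoyqldqwfz" share the prefix "gwoyqldqwf" of length 10; no pair shares a longer one.
Longest shared-prefix length: 10

10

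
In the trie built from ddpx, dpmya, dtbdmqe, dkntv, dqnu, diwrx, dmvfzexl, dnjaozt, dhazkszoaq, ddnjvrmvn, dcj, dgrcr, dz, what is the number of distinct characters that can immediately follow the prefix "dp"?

The children of the "dp" node are the distinct next characters among strings starting with "dp".
Distinct next characters after "dp": m.
That node has 1 child edge.

1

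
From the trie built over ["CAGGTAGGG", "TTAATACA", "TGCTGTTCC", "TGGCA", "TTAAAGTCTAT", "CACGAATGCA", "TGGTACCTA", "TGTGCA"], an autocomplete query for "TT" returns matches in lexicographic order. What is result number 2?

TTAATACA

Words with prefix "TT", in lexicographic order: "TTAAAGTCTAT", "TTAATACA"
Position 2: TTAATACA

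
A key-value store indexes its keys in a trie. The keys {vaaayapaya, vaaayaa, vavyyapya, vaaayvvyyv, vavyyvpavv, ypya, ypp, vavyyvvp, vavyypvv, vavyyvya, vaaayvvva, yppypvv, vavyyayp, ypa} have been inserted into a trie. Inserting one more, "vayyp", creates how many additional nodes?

3

"va" is already a path in the trie; the remaining "yyp" must be added.
So 5 − 2 = 3 new nodes.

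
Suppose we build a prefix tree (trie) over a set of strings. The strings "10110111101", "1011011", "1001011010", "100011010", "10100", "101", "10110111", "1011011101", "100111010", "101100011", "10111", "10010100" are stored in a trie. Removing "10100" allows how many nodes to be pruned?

2

Walk "10100" from the leaf back toward the root, removing each node that no remaining word uses.
The suffix "00" (2 nodes) is used only by "10100"; the node for "101" still has the child "1", so pruning stops there.
Nodes removed: 2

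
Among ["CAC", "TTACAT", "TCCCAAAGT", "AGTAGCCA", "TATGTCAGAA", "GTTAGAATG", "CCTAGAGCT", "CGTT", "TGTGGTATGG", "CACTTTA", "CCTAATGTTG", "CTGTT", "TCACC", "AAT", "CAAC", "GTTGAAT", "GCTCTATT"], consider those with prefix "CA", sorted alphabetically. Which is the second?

CAC

DFS of the "CA" subtree visits, in order: "CAAC", "CAC", "CACTTTA"
The 2nd is CAC.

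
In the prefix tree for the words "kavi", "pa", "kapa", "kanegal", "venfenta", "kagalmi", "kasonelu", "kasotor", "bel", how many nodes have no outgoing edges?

9

Leaves are exactly the stored words that no other stored word extends.
Those words: "bel", "kagalmi", "kanegal", "kapa", "kasonelu", "kasotor", "kavi", "pa", "venfenta"
Leaf count: 9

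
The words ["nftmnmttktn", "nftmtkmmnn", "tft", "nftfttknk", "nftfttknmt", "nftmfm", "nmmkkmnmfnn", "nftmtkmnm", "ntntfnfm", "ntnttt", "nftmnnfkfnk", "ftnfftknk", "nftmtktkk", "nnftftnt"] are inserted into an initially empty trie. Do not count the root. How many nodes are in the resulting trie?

Count nodes per top-level branch (shared prefixes stored once):
  'f'-branch (ftnfftknk): 9 nodes
  'n'-branch (nftfttknk, nftfttknmt, nftmfm, nftmnmttktn, nftmnnfkfnk, nftmtkmmnn, nftmtkmnm, nftmtktkk, nmmkkmnmfnn, nnftftnt, ntntfnfm, ntnttt): 64 nodes
  't'-branch (tft): 3 nodes
Sum: 76

76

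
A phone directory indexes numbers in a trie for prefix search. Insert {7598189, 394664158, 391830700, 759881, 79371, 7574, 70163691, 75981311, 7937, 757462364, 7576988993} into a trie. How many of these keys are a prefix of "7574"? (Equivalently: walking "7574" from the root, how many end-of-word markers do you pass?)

Traverse "7574" character by character; count nodes along the way that are marked as word ends.
Prefixes of the query that are stored words: "7574"
Count: 1

1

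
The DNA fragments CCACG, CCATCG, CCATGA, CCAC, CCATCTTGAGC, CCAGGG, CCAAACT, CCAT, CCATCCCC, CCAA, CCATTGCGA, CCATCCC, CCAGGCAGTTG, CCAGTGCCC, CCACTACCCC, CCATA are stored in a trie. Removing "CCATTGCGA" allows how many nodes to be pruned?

5

Walk "CCATTGCGA" from the leaf back toward the root, removing each node that no remaining word uses.
The suffix "TGCGA" (5 nodes) is used only by "CCATTGCGA"; the node for "CCAT" still has the child "C", so pruning stops there.
Nodes removed: 5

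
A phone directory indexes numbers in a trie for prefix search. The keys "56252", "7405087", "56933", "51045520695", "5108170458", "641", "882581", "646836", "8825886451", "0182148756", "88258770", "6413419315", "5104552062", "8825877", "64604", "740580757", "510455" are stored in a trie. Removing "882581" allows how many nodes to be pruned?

Walk "882581" from the leaf back toward the root, removing each node that no remaining word uses.
The suffix "1" (1 node) is used only by "882581"; the node for "88258" still has the child "8", so pruning stops there.
Nodes removed: 1

1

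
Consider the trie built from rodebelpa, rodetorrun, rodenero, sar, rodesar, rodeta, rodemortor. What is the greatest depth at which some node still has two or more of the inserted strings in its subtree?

Look for the deepest trie node that still has at least two words in its subtree.
e.g. "rodeta" and "rodetorrun" share the prefix "rodet" of length 5; no pair shares a longer one.
Longest shared-prefix length: 5

5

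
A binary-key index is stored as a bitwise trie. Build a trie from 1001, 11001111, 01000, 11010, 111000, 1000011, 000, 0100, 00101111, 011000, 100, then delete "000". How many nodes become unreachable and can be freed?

1

Walk "000" from the leaf back toward the root, removing each node that no remaining word uses.
The suffix "0" (1 node) is used only by "000"; the node for "00" still has the child "1", so pruning stops there.
Nodes removed: 1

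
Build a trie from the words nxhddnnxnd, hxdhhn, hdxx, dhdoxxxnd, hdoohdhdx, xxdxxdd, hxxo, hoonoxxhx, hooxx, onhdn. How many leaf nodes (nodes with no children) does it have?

10

Leaves are exactly the stored words that no other stored word extends.
Those words: "dhdoxxxnd", "hdoohdhdx", "hdxx", "hoonoxxhx", "hooxx", "hxdhhn", "hxxo", "nxhddnnxnd", "onhdn", "xxdxxdd"
Leaf count: 10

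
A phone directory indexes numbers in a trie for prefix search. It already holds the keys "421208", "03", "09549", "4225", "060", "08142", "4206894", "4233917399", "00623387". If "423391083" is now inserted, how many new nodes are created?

3

Walking "423391083" from the root, the first 6 characters ("423391") follow existing edges; "0" is the first miss.
So 9 − 6 = 3 new nodes.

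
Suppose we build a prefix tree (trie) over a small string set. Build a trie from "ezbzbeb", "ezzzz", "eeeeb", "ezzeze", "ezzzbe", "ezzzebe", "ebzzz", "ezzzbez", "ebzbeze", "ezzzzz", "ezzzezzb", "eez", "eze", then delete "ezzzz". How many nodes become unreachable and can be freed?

After clearing the end-marker at "ezzzz", prune upward until reaching a node still needed by another word.
Every node on "ezzzz" is still needed (e.g. by "ezzzzz"), so nothing is freed.
Nodes removed: 0

0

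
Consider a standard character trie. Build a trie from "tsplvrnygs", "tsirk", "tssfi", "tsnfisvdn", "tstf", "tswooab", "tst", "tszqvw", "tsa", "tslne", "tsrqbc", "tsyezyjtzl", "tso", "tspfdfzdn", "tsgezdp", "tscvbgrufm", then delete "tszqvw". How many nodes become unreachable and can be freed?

Walk "tszqvw" from the leaf back toward the root, removing each node that no remaining word uses.
The suffix "zqvw" (4 nodes) is used only by "tszqvw"; the node for "ts" still has the child "p", so pruning stops there.
Nodes removed: 4

4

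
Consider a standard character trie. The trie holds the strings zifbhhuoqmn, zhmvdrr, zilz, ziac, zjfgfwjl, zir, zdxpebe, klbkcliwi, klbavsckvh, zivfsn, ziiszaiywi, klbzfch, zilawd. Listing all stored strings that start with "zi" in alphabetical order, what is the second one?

zifbhhuoqmn

Filter for "zi…" and sort: "ziac", "zifbhhuoqmn", "ziiszaiywi", "zilawd", "zilz", "zir", "zivfsn"
Position 2: zifbhhuoqmn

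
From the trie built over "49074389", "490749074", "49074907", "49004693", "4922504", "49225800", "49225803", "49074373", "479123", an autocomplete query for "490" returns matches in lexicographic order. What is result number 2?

Filter for "490…" and sort: "49004693", "49074373", "49074389", "49074907", "490749074"
The 2nd is 49074373.

49074373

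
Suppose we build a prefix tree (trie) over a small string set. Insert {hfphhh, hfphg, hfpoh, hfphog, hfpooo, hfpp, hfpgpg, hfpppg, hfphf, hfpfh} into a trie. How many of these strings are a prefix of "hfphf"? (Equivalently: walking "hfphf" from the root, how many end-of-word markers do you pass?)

Check each prefix of "hfphf" against the stored set — each match is an end-marker on the path.
Prefixes of the query that are stored words: "hfphf"
Count: 1

1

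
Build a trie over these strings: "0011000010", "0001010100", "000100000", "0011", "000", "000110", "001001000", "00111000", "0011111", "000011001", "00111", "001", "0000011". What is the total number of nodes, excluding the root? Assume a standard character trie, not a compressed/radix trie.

Trace insertions, counting only characters that open a new branch:
  "0011000010" → 10 new (0, 0, 1, 1, 0, 0, 0, 0, 1, 0)
  "0001010100" → prefix "00" already present; 8 new (0, 1, 0, 1, 0, 1, 0, 0)
  "000100000" → prefix "00010" already present; 4 new (0, 0, 0, 0)
  "0011" → prefix "0011" already present; 0 new (none)
  "000" → prefix "000" already present; 0 new (none)
  "000110" → prefix "0001" already present; 2 new (1, 0)
  "001001000" → prefix "001" already present; 6 new (0, 0, 1, 0, 0, 0)
  "00111000" → prefix "0011" already present; 4 new (1, 0, 0, 0)
  "0011111" → prefix "00111" already present; 2 new (1, 1)
  "000011001" → prefix "000" already present; 6 new (0, 1, 1, 0, 0, 1)
  "00111" → prefix "00111" already present; 0 new (none)
  "001" → prefix "001" already present; 0 new (none)
  "0000011" → prefix "0000" already present; 3 new (0, 1, 1)
Total nodes = 10 + 8 + 4 + 0 + 0 + 2 + 6 + 4 + 2 + 6 + 0 + 0 + 3 = 45

45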